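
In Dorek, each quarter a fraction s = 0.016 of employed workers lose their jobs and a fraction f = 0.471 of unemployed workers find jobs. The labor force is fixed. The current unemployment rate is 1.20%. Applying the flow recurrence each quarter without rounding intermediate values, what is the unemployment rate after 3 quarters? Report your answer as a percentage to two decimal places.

Unemployment rate after three quarters ≈ 3.00%.

With a fixed labor force, u_{t+1} = u_t + s·(1−u_t) − f·u_t = u_t·(1−s−f) + s.
Here 1−s−f = 0.513 and s = 0.016.
u_1 = 0.012000 × 0.513 + 0.016 = 0.022156.
u_2 = 0.022156 × 0.513 + 0.016 = 0.027366.
u_3 = 0.027366 × 0.513 + 0.016 = 0.030039.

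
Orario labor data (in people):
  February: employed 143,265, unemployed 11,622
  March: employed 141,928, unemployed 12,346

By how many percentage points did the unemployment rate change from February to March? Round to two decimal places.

February: labor force = 143,265 + 11,622 = 154,887; u = 11,622/154,887 = 7.50%.
March: labor force = 141,928 + 12,346 = 154,274; u = 12,346/154,274 = 8.00%.
Change = 8.00% − 7.50% = +0.50 pp.

The unemployment rate changed by +0.50 percentage points.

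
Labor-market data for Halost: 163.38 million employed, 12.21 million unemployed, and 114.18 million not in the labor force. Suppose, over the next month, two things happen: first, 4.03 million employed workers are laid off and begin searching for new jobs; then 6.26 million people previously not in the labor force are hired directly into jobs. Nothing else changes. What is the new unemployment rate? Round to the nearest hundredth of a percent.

New unemployment rate ≈ 8.93%.

Initially, labor force = 163.38 + 12.21 = 175.59 million, so u = 12.21/175.59 = 6.95%.
After the first change, employed falls and unemployed rises by 4.03; labor force unchanged → E = 159.35, U = 16.24, labor force = 175.59 million.
After the second change, employed and labor force both rise by 6.26; unemployed unchanged → E = 165.61, U = 16.24, labor force = 181.85 million.
New unemployment rate = 16.24 / 181.85 = 8.93%.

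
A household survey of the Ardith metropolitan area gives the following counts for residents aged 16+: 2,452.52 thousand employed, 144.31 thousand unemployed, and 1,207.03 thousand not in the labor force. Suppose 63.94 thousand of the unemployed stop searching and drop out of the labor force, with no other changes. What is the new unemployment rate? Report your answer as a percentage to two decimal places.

Initially, labor force = 2,452.52 + 144.31 = 2,596.83 thousand, so u = 144.31/2,596.83 = 5.56%.
After the change, unemployed and labor force both fall by 63.94 → E = 2,452.52, U = 80.37, labor force = 2,532.89 thousand.
New unemployment rate = 80.37 / 2,532.89 = 3.17%.

New unemployment rate ≈ 3.17%.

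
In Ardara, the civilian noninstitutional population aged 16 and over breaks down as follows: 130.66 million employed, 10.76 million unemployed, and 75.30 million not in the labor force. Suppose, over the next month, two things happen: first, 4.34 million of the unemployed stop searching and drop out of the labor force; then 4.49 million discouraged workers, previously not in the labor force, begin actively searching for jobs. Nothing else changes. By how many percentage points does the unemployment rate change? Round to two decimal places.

Initially, labor force = 130.66 + 10.76 = 141.42 million, so u = 10.76/141.42 = 7.61%.
After the first change, unemployed and labor force both fall by 4.34 → E = 130.66, U = 6.42, labor force = 137.08 million.
After the second change, unemployed and labor force both rise by 4.49 → E = 130.66, U = 10.91, labor force = 141.57 million.
New unemployment rate = 10.91 / 141.57 = 7.71%.
Change = 7.71% − 7.61% = +0.10 percentage points.

The unemployment rate changes by +0.10 percentage points.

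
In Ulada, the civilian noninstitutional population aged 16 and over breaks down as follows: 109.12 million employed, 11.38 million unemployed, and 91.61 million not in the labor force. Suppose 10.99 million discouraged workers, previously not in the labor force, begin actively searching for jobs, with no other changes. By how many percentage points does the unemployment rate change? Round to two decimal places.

Initially, labor force = 109.12 + 11.38 = 120.50 million, so u = 11.38/120.50 = 9.44%.
After the change, unemployed and labor force both rise by 10.99 → E = 109.12, U = 22.37, labor force = 131.49 million.
New unemployment rate = 22.37 / 131.49 = 17.01%.
Change = 17.01% − 9.44% = +7.57 percentage points.

The unemployment rate changes by +7.57 percentage points.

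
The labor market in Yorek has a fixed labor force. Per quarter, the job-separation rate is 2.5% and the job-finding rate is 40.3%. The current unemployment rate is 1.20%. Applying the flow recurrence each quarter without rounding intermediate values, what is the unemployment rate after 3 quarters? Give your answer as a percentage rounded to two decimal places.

Unemployment rate after three quarters ≈ 4.97%.

With a fixed labor force, u_{t+1} = u_t + s·(1−u_t) − f·u_t = u_t·(1−s−f) + s.
Here 1−s−f = 0.572 and s = 0.025.
u_1 = 0.012000 × 0.572 + 0.025 = 0.031864.
u_2 = 0.031864 × 0.572 + 0.025 = 0.043226.
u_3 = 0.043226 × 0.572 + 0.025 = 0.049725.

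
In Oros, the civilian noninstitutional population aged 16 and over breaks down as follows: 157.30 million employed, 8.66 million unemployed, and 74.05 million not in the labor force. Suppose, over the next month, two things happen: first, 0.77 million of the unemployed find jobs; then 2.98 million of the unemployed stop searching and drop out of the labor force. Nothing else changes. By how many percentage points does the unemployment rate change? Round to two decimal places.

Initially, labor force = 157.30 + 8.66 = 165.96 million, so u = 8.66/165.96 = 5.22%.
After the first change, unemployed falls and employed rises by 0.77; labor force unchanged → E = 158.07, U = 7.89, labor force = 165.96 million.
After the second change, unemployed and labor force both fall by 2.98 → E = 158.07, U = 4.91, labor force = 162.98 million.
New unemployment rate = 4.91 / 162.98 = 3.01%.
Change = 3.01% − 5.22% = −2.21 percentage points.

The unemployment rate changes by −2.21 percentage points.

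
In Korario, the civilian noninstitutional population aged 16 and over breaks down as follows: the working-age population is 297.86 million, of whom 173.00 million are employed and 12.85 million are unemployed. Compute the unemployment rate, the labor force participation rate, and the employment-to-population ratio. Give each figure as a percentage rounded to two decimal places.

Unemployment rate ≈ 6.91%; labor force participation rate ≈ 62.40%; employment-population ratio ≈ 58.08%.

Labor force = employed + unemployed = 173.00 + 12.85 = 185.85 million.
Unemployment rate = 12.85 / 185.85 = 6.91%.
Labor force participation rate = 185.85 / 297.86 = 62.40%.
Employment-population ratio = 173.00 / 297.86 = 58.08%.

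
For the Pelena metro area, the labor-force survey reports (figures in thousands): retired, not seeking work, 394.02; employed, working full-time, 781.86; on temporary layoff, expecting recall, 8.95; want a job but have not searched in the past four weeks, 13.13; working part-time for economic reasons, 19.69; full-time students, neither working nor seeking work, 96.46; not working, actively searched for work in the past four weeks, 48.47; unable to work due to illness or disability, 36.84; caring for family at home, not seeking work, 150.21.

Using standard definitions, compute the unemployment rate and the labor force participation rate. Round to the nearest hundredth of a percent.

Employed = 781.86 + 19.69 = 801.55 thousand (anyone who worked, including part-time for economic reasons, counts as employed).
Unemployed = 8.95 + 48.47 = 57.42 thousand (jobless and actively searching, or on temporary layoff).
Labor force = 801.55 + 57.42 = 858.97 thousand.
Not in labor force = 394.02 + 13.13 + 96.46 + 36.84 + 150.21 = 690.66 thousand (those not working and not actively searching are outside the labor force — including those who want a job but have given up searching).
Civilian working-age population = 858.97 + 690.66 = 1,549.63 thousand.
Unemployment rate = 57.42 / 858.97 = 6.68%.
Labor force participation rate = 858.97 / 1,549.63 = 55.43%.

Unemployment rate ≈ 6.68%; labor force participation rate ≈ 55.43%.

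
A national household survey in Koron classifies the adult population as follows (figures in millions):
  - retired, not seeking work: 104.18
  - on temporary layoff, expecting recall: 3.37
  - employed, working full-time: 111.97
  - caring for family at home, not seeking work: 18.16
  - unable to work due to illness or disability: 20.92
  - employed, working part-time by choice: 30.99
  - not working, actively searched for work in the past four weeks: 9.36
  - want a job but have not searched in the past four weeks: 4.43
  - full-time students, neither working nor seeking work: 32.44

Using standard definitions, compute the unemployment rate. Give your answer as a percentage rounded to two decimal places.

Unemployment rate ≈ 8.18%.

Employed = 111.97 + 30.99 = 142.96 million.
Unemployed = 3.37 + 9.36 = 12.73 million (jobless and actively searching, or on temporary layoff).
Labor force = 142.96 + 12.73 = 155.69 million.
Unemployment rate = 12.73 / 155.69 = 8.18%.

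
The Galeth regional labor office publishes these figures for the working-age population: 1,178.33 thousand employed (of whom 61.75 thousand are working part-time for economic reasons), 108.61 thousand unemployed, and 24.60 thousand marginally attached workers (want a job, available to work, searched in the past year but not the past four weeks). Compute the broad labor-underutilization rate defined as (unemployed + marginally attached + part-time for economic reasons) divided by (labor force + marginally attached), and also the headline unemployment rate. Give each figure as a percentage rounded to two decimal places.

Broad underutilization rate ≈ 14.86%; headline unemployment rate ≈ 8.44%.

Labor force = 1,178.33 + 108.61 = 1,286.94 thousand.
Numerator = 108.61 + 24.60 + 61.75 = 194.96 thousand.
Denominator = 1,286.94 + 24.60 = 1,311.54 thousand.
Broad rate = 194.96 / 1,311.54 = 14.86%.
Headline unemployment rate = 108.61 / 1,286.94 = 8.44%.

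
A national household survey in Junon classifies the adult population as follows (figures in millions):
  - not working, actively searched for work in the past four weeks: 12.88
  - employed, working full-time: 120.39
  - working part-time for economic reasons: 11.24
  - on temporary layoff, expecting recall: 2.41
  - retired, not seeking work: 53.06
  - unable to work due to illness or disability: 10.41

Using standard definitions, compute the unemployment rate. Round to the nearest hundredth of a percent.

Employed = 120.39 + 11.24 = 131.63 million (anyone who worked, including part-time for economic reasons, counts as employed).
Unemployed = 12.88 + 2.41 = 15.29 million (jobless and actively searching, or on temporary layoff).
Labor force = 131.63 + 15.29 = 146.92 million.
Unemployment rate = 15.29 / 146.92 = 10.41%.

Unemployment rate ≈ 10.41%.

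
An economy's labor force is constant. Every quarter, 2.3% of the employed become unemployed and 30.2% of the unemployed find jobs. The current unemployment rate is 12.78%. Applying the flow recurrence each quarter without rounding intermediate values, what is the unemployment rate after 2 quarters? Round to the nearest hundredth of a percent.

With a fixed labor force, u_{t+1} = u_t + s·(1−u_t) − f·u_t = u_t·(1−s−f) + s.
Here 1−s−f = 0.675 and s = 0.023.
u_1 = 0.127800 × 0.675 + 0.023 = 0.109265.
u_2 = 0.109265 × 0.675 + 0.023 = 0.096754.

Unemployment rate after two quarters ≈ 9.68%.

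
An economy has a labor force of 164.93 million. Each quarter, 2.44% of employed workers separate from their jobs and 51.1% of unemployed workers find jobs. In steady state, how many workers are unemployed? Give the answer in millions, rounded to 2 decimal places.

Steady-state unemployment rate u* = s/(s+f) = 2.44/(2.44+51.1) = 0.045573.
Unemployed = u* × labor force = 0.045573 × 164.93 ≈ 7.52 million.

About 7.52 million are unemployed in steady state.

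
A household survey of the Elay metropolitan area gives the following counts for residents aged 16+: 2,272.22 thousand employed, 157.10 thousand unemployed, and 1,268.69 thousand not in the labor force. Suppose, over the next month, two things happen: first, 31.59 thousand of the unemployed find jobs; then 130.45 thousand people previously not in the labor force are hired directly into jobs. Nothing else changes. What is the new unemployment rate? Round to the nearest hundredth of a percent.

New unemployment rate ≈ 4.90%.

Initially, labor force = 2,272.22 + 157.10 = 2,429.32 thousand, so u = 157.10/2,429.32 = 6.47%.
After the first change, unemployed falls and employed rises by 31.59; labor force unchanged → E = 2,303.81, U = 125.51, labor force = 2,429.32 thousand.
After the second change, employed and labor force both rise by 130.45; unemployed unchanged → E = 2,434.26, U = 125.51, labor force = 2,559.77 thousand.
New unemployment rate = 125.51 / 2,559.77 = 4.90%.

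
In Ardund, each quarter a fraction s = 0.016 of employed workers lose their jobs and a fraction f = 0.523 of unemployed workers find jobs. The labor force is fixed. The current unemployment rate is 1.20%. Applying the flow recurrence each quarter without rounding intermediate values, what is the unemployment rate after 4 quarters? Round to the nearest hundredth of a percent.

Unemployment rate after four quarters ≈ 2.89%.

With a fixed labor force, u_{t+1} = u_t + s·(1−u_t) − f·u_t = u_t·(1−s−f) + s.
Here 1−s−f = 0.461 and s = 0.016.
u_1 = 0.012000 × 0.461 + 0.016 = 0.021532.
u_2 = 0.021532 × 0.461 + 0.016 = 0.025926.
u_3 = 0.025926 × 0.461 + 0.016 = 0.027952.
u_4 = 0.027952 × 0.461 + 0.016 = 0.028886.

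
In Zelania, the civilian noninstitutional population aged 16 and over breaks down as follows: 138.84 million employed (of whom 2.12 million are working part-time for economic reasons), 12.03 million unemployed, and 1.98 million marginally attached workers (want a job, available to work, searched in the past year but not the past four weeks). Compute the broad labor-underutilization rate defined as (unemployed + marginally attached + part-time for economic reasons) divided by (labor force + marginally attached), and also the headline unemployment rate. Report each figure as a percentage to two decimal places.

Broad underutilization rate ≈ 10.55%; headline unemployment rate ≈ 7.97%.

Labor force = 138.84 + 12.03 = 150.87 million.
Numerator = 12.03 + 1.98 + 2.12 = 16.13 million.
Denominator = 150.87 + 1.98 = 152.85 million.
Broad rate = 16.13 / 152.85 = 10.55%.
Headline unemployment rate = 12.03 / 150.87 = 7.97%.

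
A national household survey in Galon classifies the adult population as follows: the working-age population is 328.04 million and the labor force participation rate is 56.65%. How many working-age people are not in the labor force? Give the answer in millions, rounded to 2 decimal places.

Share not in the labor force = 1 − 0.5665 = 0.4335.
Not in labor force = 0.4335 × 328.04 ≈ 142.21 million.

About 142.21 million are not in the labor force.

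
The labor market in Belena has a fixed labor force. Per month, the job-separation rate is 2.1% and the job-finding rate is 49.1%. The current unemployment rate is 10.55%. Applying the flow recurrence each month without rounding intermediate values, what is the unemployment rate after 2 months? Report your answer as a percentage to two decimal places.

With a fixed labor force, u_{t+1} = u_t + s·(1−u_t) − f·u_t = u_t·(1−s−f) + s.
Here 1−s−f = 0.488 and s = 0.021.
u_1 = 0.105500 × 0.488 + 0.021 = 0.072484.
u_2 = 0.072484 × 0.488 + 0.021 = 0.056372.

Unemployment rate after two months ≈ 5.64%.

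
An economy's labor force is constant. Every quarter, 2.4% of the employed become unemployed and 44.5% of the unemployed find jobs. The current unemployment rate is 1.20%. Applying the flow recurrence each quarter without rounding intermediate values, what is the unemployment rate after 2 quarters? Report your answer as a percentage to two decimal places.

Unemployment rate after two quarters ≈ 4.01%.

With a fixed labor force, u_{t+1} = u_t + s·(1−u_t) − f·u_t = u_t·(1−s−f) + s.
Here 1−s−f = 0.531 and s = 0.024.
u_1 = 0.012000 × 0.531 + 0.024 = 0.030372.
u_2 = 0.030372 × 0.531 + 0.024 = 0.040128.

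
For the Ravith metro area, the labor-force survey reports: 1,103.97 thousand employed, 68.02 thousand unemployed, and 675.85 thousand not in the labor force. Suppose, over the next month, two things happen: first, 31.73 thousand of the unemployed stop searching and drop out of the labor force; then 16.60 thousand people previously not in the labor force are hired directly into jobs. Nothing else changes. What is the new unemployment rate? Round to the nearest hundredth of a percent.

New unemployment rate ≈ 3.14%.

Initially, labor force = 1,103.97 + 68.02 = 1,171.99 thousand, so u = 68.02/1,171.99 = 5.80%.
After the first change, unemployed and labor force both fall by 31.73 → E = 1,103.97, U = 36.29, labor force = 1,140.26 thousand.
After the second change, employed and labor force both rise by 16.60; unemployed unchanged → E = 1,120.57, U = 36.29, labor force = 1,156.86 thousand.
New unemployment rate = 36.29 / 1,156.86 = 3.14%.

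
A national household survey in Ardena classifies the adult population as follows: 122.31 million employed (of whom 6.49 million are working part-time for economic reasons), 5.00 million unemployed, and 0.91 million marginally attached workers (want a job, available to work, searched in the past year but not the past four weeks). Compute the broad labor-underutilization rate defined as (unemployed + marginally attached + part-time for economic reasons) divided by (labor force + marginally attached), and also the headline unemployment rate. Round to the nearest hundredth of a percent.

Labor force = 122.31 + 5.00 = 127.31 million.
Numerator = 5.00 + 0.91 + 6.49 = 12.40 million.
Denominator = 127.31 + 0.91 = 128.22 million.
Broad rate = 12.40 / 128.22 = 9.67%.
Headline unemployment rate = 5.00 / 127.31 = 3.93%.

Broad underutilization rate ≈ 9.67%; headline unemployment rate ≈ 3.93%.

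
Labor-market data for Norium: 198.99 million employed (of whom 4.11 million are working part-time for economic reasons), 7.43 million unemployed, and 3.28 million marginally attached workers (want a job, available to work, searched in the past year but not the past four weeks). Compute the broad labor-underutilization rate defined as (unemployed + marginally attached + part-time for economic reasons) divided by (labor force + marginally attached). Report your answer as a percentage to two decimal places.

Broad underutilization rate ≈ 7.07%.

Labor force = 198.99 + 7.43 = 206.42 million.
Numerator = 7.43 + 3.28 + 4.11 = 14.82 million.
Denominator = 206.42 + 3.28 = 209.70 million.
Broad rate = 14.82 / 209.70 = 7.07%.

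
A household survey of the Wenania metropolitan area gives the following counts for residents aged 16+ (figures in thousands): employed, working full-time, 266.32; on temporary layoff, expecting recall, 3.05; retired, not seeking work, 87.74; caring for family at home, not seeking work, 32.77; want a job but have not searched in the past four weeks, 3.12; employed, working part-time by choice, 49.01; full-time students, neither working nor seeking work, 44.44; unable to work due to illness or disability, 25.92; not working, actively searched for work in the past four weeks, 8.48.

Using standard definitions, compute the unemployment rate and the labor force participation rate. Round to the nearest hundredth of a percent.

Employed = 266.32 + 49.01 = 315.33 thousand.
Unemployed = 3.05 + 8.48 = 11.53 thousand (jobless and actively searching, or on temporary layoff).
Labor force = 315.33 + 11.53 = 326.86 thousand.
Not in labor force = 87.74 + 32.77 + 3.12 + 44.44 + 25.92 = 193.99 thousand (those not working and not actively searching are outside the labor force — including those who want a job but have given up searching).
Civilian working-age population = 326.86 + 193.99 = 520.85 thousand.
Unemployment rate = 11.53 / 326.86 = 3.53%.
Labor force participation rate = 326.86 / 520.85 = 62.76%.

Unemployment rate ≈ 3.53%; labor force participation rate ≈ 62.76%.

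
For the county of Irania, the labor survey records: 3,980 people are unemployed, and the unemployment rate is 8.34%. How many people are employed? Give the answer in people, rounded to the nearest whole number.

Labor force = U / u = 3,980 / 0.0834 ≈ 47,722.
Employed = labor force − unemployed = 47,722 − 3,980 = 43,742.

About 43,742 are employed.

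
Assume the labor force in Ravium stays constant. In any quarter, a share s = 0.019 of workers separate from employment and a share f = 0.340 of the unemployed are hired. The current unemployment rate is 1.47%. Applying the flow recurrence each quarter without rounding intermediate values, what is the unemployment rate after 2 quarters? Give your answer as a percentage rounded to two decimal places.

With a fixed labor force, u_{t+1} = u_t + s·(1−u_t) − f·u_t = u_t·(1−s−f) + s.
Here 1−s−f = 0.641 and s = 0.019.
u_1 = 0.014700 × 0.641 + 0.019 = 0.028423.
u_2 = 0.028423 × 0.641 + 0.019 = 0.037219.

Unemployment rate after two quarters ≈ 3.72%.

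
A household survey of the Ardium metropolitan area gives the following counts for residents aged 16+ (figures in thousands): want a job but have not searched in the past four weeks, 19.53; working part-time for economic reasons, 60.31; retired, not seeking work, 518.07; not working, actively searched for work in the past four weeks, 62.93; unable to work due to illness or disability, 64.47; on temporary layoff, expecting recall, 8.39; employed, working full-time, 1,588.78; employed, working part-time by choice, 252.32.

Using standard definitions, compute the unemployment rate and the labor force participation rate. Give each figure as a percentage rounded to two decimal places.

Unemployment rate ≈ 3.62%; labor force participation rate ≈ 76.62%.

Employed = 60.31 + 1,588.78 + 252.32 = 1,901.41 thousand (anyone who worked, including part-time for economic reasons, counts as employed).
Unemployed = 62.93 + 8.39 = 71.32 thousand (jobless and actively searching, or on temporary layoff).
Labor force = 1,901.41 + 71.32 = 1,972.73 thousand.
Not in labor force = 19.53 + 518.07 + 64.47 = 602.07 thousand (those not working and not actively searching are outside the labor force — including those who want a job but have given up searching).
Civilian working-age population = 1,972.73 + 602.07 = 2,574.80 thousand.
Unemployment rate = 71.32 / 1,972.73 = 3.62%.
Labor force participation rate = 1,972.73 / 2,574.80 = 76.62%.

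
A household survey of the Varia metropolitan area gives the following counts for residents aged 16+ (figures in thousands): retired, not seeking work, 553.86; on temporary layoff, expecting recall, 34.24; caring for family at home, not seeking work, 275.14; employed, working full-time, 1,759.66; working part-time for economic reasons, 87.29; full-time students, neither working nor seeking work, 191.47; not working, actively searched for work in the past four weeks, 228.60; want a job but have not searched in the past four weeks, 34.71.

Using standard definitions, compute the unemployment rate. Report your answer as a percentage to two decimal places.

Employed = 1,759.66 + 87.29 = 1,846.95 thousand (anyone who worked, including part-time for economic reasons, counts as employed).
Unemployed = 34.24 + 228.60 = 262.84 thousand (jobless and actively searching, or on temporary layoff).
Labor force = 1,846.95 + 262.84 = 2,109.79 thousand.
Unemployment rate = 262.84 / 2,109.79 = 12.46%.

Unemployment rate ≈ 12.46%.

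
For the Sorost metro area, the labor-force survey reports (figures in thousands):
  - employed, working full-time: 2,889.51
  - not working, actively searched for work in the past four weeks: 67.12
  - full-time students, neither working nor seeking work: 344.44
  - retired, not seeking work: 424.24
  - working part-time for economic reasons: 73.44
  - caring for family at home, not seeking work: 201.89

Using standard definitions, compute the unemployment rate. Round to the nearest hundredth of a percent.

Unemployment rate ≈ 2.22%.

Employed = 2,889.51 + 73.44 = 2,962.95 thousand (anyone who worked, including part-time for economic reasons, counts as employed).
Unemployed = 67.12 thousand.
Labor force = 2,962.95 + 67.12 = 3,030.07 thousand.
Unemployment rate = 67.12 / 3,030.07 = 2.22%.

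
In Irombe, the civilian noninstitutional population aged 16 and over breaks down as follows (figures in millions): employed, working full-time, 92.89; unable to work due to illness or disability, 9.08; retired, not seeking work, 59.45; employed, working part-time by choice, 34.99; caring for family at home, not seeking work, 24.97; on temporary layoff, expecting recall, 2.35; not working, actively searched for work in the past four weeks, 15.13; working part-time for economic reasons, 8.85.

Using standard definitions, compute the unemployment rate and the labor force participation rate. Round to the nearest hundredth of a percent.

Unemployment rate ≈ 11.34%; labor force participation rate ≈ 62.25%.

Employed = 92.89 + 34.99 + 8.85 = 136.73 million (anyone who worked, including part-time for economic reasons, counts as employed).
Unemployed = 2.35 + 15.13 = 17.48 million (jobless and actively searching, or on temporary layoff).
Labor force = 136.73 + 17.48 = 154.21 million.
Not in labor force = 9.08 + 59.45 + 24.97 = 93.50 million (those not working and not actively searching are outside the labor force).
Civilian working-age population = 154.21 + 93.50 = 247.71 million.
Unemployment rate = 17.48 / 154.21 = 11.34%.
Labor force participation rate = 154.21 / 247.71 = 62.25%.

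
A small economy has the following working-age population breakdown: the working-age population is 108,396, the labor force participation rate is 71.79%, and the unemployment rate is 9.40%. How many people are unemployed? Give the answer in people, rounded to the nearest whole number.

About 7,315 are unemployed.

Labor force = 0.7179 × 108,396 = 77,817.
Unemployed = 0.0940 × 77,817 ≈ 7,315.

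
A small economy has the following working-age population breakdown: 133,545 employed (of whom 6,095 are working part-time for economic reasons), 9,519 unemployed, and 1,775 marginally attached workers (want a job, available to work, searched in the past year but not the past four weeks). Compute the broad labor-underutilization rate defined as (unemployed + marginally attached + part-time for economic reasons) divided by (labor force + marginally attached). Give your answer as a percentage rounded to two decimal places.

Broad underutilization rate ≈ 12.01%.

Labor force = 133,545 + 9,519 = 143,064.
Numerator = 9,519 + 1,775 + 6,095 = 17,389.
Denominator = 143,064 + 1,775 = 144,839.
Broad rate = 17,389 / 144,839 = 12.01%.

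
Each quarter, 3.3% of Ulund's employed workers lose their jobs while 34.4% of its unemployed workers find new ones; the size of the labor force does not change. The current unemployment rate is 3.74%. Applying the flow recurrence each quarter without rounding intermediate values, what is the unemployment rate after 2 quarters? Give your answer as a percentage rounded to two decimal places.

With a fixed labor force, u_{t+1} = u_t + s·(1−u_t) − f·u_t = u_t·(1−s−f) + s.
Here 1−s−f = 0.623 and s = 0.033.
u_1 = 0.037400 × 0.623 + 0.033 = 0.056300.
u_2 = 0.056300 × 0.623 + 0.033 = 0.068075.

Unemployment rate after two quarters ≈ 6.81%.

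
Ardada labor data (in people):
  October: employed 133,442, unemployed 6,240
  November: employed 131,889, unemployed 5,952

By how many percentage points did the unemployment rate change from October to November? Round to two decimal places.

October: labor force = 133,442 + 6,240 = 139,682; u = 6,240/139,682 = 4.47%.
November: labor force = 131,889 + 5,952 = 137,841; u = 5,952/137,841 = 4.32%.
Change = 4.32% − 4.47% = −0.15 pp.

The unemployment rate changed by −0.15 percentage points.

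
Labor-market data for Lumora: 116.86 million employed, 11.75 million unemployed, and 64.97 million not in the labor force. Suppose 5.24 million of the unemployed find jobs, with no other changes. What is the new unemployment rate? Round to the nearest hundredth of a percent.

Initially, labor force = 116.86 + 11.75 = 128.61 million, so u = 11.75/128.61 = 9.14%.
After the change, unemployed falls and employed rises by 5.24; labor force unchanged → E = 122.10, U = 6.51, labor force = 128.61 million.
New unemployment rate = 6.51 / 128.61 = 5.06%.

New unemployment rate ≈ 5.06%.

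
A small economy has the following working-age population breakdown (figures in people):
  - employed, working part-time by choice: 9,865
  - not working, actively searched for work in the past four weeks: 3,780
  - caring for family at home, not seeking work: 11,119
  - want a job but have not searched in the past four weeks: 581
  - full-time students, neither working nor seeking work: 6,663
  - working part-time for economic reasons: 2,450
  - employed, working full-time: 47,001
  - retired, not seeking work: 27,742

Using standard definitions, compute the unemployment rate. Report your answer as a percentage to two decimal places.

Unemployment rate ≈ 5.99%.

Employed = 9,865 + 2,450 + 47,001 = 59,316 (anyone who worked, including part-time for economic reasons, counts as employed).
Unemployed = 3,780.
Labor force = 59,316 + 3,780 = 63,096.
Unemployment rate = 3,780 / 63,096 = 5.99%.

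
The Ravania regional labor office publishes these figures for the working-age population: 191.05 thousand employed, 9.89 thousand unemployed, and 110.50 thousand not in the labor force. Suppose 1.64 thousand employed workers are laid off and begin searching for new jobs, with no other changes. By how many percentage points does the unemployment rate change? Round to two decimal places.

Initially, labor force = 191.05 + 9.89 = 200.94 thousand, so u = 9.89/200.94 = 4.92%.
After the change, employed falls and unemployed rises by 1.64; labor force unchanged → E = 189.41, U = 11.53, labor force = 200.94 thousand.
New unemployment rate = 11.53 / 200.94 = 5.74%.
Change = 5.74% − 4.92% = +0.82 percentage points.

The unemployment rate changes by +0.82 percentage points.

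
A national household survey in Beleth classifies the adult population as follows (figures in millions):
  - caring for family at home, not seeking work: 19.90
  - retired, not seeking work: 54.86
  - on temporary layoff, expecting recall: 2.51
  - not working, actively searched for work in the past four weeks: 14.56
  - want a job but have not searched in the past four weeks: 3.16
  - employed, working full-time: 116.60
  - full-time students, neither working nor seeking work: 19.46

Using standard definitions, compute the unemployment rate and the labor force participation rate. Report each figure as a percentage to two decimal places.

Employed = 116.60 million.
Unemployed = 2.51 + 14.56 = 17.07 million (jobless and actively searching, or on temporary layoff).
Labor force = 116.60 + 17.07 = 133.67 million.
Not in labor force = 19.90 + 54.86 + 3.16 + 19.46 = 97.38 million (those not working and not actively searching are outside the labor force — including those who want a job but have given up searching).
Civilian working-age population = 133.67 + 97.38 = 231.05 million.
Unemployment rate = 17.07 / 133.67 = 12.77%.
Labor force participation rate = 133.67 / 231.05 = 57.85%.

Unemployment rate ≈ 12.77%; labor force participation rate ≈ 57.85%.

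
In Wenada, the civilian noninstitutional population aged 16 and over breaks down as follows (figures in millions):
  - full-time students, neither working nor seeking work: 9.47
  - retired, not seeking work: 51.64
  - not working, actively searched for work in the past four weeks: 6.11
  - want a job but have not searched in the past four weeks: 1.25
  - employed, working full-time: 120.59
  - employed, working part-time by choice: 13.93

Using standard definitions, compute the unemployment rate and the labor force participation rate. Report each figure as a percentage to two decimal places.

Employed = 120.59 + 13.93 = 134.52 million.
Unemployed = 6.11 million.
Labor force = 134.52 + 6.11 = 140.63 million.
Not in labor force = 9.47 + 51.64 + 1.25 = 62.36 million (those not working and not actively searching are outside the labor force — including those who want a job but have given up searching).
Civilian working-age population = 140.63 + 62.36 = 202.99 million.
Unemployment rate = 6.11 / 140.63 = 4.34%.
Labor force participation rate = 140.63 / 202.99 = 69.28%.

Unemployment rate ≈ 4.34%; labor force participation rate ≈ 69.28%.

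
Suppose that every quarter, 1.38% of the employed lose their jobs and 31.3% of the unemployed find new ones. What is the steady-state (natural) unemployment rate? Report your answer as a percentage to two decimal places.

At steady state the flows balance: s·E = f·U, so U/(E+U) = s/(s+f).
u* = 1.38 / (1.38 + 31.3) = 1.38 / 32.68 = 4.22%.

Steady-state unemployment rate ≈ 4.22%.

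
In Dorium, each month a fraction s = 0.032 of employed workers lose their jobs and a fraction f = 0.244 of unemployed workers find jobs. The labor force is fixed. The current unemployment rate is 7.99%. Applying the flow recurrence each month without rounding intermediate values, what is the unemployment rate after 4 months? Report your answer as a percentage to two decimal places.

With a fixed labor force, u_{t+1} = u_t + s·(1−u_t) − f·u_t = u_t·(1−s−f) + s.
Here 1−s−f = 0.724 and s = 0.032.
u_1 = 0.079900 × 0.724 + 0.032 = 0.089848.
u_2 = 0.089848 × 0.724 + 0.032 = 0.097050.
u_3 = 0.097050 × 0.724 + 0.032 = 0.102264.
u_4 = 0.102264 × 0.724 + 0.032 = 0.106039.

Unemployment rate after four months ≈ 10.60%.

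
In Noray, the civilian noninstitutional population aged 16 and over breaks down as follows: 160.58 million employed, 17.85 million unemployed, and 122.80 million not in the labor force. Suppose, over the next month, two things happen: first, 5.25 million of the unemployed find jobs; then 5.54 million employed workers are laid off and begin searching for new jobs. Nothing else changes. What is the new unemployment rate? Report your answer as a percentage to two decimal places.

New unemployment rate ≈ 10.17%.

Initially, labor force = 160.58 + 17.85 = 178.43 million, so u = 17.85/178.43 = 10.00%.
After the first change, unemployed falls and employed rises by 5.25; labor force unchanged → E = 165.83, U = 12.60, labor force = 178.43 million.
After the second change, employed falls and unemployed rises by 5.54; labor force unchanged → E = 160.29, U = 18.14, labor force = 178.43 million.
New unemployment rate = 18.14 / 178.43 = 10.17%.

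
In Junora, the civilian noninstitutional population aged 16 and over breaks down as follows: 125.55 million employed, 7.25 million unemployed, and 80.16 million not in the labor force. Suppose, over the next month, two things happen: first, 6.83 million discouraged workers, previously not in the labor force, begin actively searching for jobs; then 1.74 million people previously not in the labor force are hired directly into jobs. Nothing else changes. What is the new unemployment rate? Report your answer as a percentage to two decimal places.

New unemployment rate ≈ 9.96%.

Initially, labor force = 125.55 + 7.25 = 132.80 million, so u = 7.25/132.80 = 5.46%.
After the first change, unemployed and labor force both rise by 6.83 → E = 125.55, U = 14.08, labor force = 139.63 million.
After the second change, employed and labor force both rise by 1.74; unemployed unchanged → E = 127.29, U = 14.08, labor force = 141.37 million.
New unemployment rate = 14.08 / 141.37 = 9.96%.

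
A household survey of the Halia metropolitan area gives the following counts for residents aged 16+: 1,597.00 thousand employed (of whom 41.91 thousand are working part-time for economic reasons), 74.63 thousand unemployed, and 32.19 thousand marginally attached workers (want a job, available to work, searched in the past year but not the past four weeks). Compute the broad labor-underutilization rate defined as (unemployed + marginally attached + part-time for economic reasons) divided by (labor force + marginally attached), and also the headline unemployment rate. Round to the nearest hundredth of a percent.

Labor force = 1,597.00 + 74.63 = 1,671.63 thousand.
Numerator = 74.63 + 32.19 + 41.91 = 148.73 thousand.
Denominator = 1,671.63 + 32.19 = 1,703.82 thousand.
Broad rate = 148.73 / 1,703.82 = 8.73%.
Headline unemployment rate = 74.63 / 1,671.63 = 4.46%.

Broad underutilization rate ≈ 8.73%; headline unemployment rate ≈ 4.46%.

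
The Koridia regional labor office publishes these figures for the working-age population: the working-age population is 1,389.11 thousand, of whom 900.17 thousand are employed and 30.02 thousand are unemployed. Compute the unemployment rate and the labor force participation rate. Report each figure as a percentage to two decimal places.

Labor force = employed + unemployed = 900.17 + 30.02 = 930.19 thousand.
Unemployment rate = 30.02 / 930.19 = 3.23%.
Labor force participation rate = 930.19 / 1,389.11 = 66.96%.

Unemployment rate ≈ 3.23%; labor force participation rate ≈ 66.96%.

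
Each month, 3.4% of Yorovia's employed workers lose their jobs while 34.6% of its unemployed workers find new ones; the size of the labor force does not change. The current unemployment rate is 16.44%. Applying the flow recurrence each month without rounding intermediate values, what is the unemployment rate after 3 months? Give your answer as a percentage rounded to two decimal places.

Unemployment rate after three months ≈ 10.73%.

With a fixed labor force, u_{t+1} = u_t + s·(1−u_t) − f·u_t = u_t·(1−s−f) + s.
Here 1−s−f = 0.620 and s = 0.034.
u_1 = 0.164400 × 0.620 + 0.034 = 0.135928.
u_2 = 0.135928 × 0.620 + 0.034 = 0.118275.
u_3 = 0.118275 × 0.620 + 0.034 = 0.107331.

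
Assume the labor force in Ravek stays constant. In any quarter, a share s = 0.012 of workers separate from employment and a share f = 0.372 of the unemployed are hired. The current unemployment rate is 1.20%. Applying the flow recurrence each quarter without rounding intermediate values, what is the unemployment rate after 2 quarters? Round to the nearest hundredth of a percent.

With a fixed labor force, u_{t+1} = u_t + s·(1−u_t) − f·u_t = u_t·(1−s−f) + s.
Here 1−s−f = 0.616 and s = 0.012.
u_1 = 0.012000 × 0.616 + 0.012 = 0.019392.
u_2 = 0.019392 × 0.616 + 0.012 = 0.023945.

Unemployment rate after two quarters ≈ 2.39%.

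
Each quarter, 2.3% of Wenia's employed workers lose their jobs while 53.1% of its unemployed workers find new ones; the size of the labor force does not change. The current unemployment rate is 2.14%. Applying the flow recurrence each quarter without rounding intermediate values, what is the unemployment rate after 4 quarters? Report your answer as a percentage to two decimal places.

Unemployment rate after four quarters ≈ 4.07%.

With a fixed labor force, u_{t+1} = u_t + s·(1−u_t) − f·u_t = u_t·(1−s−f) + s.
Here 1−s−f = 0.446 and s = 0.023.
u_1 = 0.021400 × 0.446 + 0.023 = 0.032544.
u_2 = 0.032544 × 0.446 + 0.023 = 0.037515.
u_3 = 0.037515 × 0.446 + 0.023 = 0.039732.
u_4 = 0.039732 × 0.446 + 0.023 = 0.040720.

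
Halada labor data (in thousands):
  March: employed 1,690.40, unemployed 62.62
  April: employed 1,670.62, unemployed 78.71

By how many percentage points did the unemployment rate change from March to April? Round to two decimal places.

The unemployment rate changed by +0.93 percentage points.

March: labor force = 1,690.40 + 62.62 = 1,753.02; u = 62.62/1,753.02 = 3.57%.
April: labor force = 1,670.62 + 78.71 = 1,749.33; u = 78.71/1,749.33 = 4.50%.
Change = 4.50% − 3.57% = +0.93 pp.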